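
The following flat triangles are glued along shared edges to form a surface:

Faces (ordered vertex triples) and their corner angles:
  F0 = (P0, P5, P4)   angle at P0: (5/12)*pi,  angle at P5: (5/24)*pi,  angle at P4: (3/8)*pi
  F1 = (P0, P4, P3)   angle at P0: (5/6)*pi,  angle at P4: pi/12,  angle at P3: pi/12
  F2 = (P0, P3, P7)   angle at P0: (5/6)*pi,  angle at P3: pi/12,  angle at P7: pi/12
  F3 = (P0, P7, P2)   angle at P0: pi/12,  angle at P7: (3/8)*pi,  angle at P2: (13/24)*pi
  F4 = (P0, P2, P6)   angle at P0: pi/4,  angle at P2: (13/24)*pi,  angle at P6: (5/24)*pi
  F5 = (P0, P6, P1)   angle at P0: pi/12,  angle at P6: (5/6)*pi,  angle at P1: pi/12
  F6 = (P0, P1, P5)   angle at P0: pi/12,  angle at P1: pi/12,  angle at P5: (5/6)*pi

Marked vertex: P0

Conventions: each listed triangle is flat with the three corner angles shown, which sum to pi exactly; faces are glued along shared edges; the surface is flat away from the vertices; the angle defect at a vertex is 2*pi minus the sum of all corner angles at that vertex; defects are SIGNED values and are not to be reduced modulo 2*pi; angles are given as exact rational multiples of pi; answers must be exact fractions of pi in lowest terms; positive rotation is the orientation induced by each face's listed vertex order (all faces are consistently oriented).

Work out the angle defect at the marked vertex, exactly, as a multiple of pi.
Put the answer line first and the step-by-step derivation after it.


Answer: defect(P0) = (-7/12)*pi

Sum of corner angles at P0: (31/12)*pi
defect = 2*pi - (31/12)*pi


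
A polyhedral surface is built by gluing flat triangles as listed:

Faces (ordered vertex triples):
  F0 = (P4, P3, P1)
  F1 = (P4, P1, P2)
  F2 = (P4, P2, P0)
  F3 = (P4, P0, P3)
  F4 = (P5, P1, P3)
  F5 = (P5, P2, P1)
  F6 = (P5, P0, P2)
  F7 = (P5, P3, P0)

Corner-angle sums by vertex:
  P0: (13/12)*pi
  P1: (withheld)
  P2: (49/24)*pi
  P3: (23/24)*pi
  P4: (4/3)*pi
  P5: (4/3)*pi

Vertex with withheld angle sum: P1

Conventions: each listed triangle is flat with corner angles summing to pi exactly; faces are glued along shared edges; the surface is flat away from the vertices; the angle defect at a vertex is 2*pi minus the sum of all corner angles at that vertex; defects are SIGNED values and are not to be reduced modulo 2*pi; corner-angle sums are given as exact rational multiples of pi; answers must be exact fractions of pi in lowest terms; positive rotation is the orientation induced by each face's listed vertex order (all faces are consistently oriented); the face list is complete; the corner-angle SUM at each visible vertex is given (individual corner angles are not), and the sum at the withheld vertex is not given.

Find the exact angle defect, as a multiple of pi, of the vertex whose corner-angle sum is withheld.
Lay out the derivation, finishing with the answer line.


V = 6, E = 12, F = 8; chi = V - E + F = 2
Gauss-Bonnet: total defect = 2*pi*chi = 4*pi; visible defects sum to (13/4)*pi

Answer: defect(P1) = (3/4)*pi


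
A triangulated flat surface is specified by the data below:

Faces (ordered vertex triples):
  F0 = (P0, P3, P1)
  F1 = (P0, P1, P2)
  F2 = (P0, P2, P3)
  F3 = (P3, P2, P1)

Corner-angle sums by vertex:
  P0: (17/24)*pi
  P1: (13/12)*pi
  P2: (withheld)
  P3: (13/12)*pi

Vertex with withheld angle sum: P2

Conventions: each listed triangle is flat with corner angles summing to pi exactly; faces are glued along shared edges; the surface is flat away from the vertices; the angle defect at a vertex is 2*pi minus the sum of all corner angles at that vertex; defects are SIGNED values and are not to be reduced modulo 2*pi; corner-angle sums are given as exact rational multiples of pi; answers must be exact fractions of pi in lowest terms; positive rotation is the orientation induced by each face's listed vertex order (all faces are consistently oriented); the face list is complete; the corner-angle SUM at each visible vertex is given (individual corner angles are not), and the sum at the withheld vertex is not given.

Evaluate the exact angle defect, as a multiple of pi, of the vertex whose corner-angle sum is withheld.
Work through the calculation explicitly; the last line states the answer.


V = 4, E = 6, F = 4; chi = V - E + F = 2
Gauss-Bonnet: total defect = 2*pi*chi = 4*pi; visible defects sum to (25/8)*pi

Answer: defect(P2) = (7/8)*pi


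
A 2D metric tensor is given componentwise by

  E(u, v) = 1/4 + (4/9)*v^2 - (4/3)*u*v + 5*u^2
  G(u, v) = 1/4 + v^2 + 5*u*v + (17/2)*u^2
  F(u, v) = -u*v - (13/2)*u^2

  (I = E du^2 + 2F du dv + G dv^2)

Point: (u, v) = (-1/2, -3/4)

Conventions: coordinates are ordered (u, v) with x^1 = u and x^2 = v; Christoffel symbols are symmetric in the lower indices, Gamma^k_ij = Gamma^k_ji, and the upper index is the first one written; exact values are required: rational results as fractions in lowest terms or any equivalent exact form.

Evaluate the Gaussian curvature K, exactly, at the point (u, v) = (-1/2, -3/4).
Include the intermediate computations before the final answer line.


E = 5/4, F = -2, G = 77/16, EG - F^2 = 129/64 at the point
E_u = -4, E_v = 0, F_u = 29/4, F_v = 1/2, G_u = -49/4, G_v = -4
E_vv = 8/9, F_uv = -1, G_uu = 17
Compute both Brioschi determinants and normalise by (EG - F^2)^2.
M1 = [[-E_vv/2 + F_uv - G_uu/2, E_u/2, F_u - E_v/2], [F_v - G_u/2, E, F], [G_v/2, F, G]] = [[-179/18, -2, 29/4], [53/8, 5/4, -2], [-2, -2, 77/16]]; det M1 = -16211/384
M2 = [[0, E_v/2, G_u/2], [E_v/2, E, F], [G_u/2, F, G]] = [[0, 0, -49/8], [0, 5/4, -2], [-49/8, -2, 77/16]]; det M2 = -12005/256
det M1 - det M2 = 3593/768; K = 3593/768 / (129/64)^2 = 57488/49923

Answer: K = 57488/49923


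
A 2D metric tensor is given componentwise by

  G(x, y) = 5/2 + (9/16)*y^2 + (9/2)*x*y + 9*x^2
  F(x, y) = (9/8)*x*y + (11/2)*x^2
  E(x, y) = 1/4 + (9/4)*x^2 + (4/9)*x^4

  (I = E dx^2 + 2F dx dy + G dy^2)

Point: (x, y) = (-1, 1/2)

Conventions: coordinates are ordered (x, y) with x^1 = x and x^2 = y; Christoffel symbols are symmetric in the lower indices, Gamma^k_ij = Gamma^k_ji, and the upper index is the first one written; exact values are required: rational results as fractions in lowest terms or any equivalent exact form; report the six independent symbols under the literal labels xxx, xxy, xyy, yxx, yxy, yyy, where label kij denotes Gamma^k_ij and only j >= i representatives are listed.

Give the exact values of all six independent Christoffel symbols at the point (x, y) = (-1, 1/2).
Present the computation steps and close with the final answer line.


E = 53/18, F = 79/16, G = 601/64 at the point
E_x = -113/18, E_y = 0, F_x = -167/16, F_y = -9/8, G_x = -63/4, G_y = -63/16
EG - F^2 = 7537/2304;  g^inv = (2304/7537) * [[601/64, -79/16], [-79/16, 53/18]]
first-kind symbols [ij,l] = (1/2)(d_i g_jl + d_j g_il - d_l g_ij): [xx,x] = E_x/2 = -113/36, [xx,y] = F_x - E_y/2 = -167/16, [xy,x] = E_y/2 = 0, [xy,y] = G_x/2 = -63/8, [yy,x] = F_y - G_x/2 = 27/4, [yy,y] = G_y/2 = -63/32
Gamma^x_ij = (G*[ij,x] - F*[ij,y])/(EG - F^2), Gamma^y_ij = (E*[ij,y] - F*[ij,x])/(EG - F^2)

Answer: Gamma_xxx = 50824/7537, Gamma_xxy = 89586/7537, Gamma_xyy = 336879/15074, Gamma_yxx = -35100/7537, Gamma_yxy = -53424/7537, Gamma_yyy = -90144/7537


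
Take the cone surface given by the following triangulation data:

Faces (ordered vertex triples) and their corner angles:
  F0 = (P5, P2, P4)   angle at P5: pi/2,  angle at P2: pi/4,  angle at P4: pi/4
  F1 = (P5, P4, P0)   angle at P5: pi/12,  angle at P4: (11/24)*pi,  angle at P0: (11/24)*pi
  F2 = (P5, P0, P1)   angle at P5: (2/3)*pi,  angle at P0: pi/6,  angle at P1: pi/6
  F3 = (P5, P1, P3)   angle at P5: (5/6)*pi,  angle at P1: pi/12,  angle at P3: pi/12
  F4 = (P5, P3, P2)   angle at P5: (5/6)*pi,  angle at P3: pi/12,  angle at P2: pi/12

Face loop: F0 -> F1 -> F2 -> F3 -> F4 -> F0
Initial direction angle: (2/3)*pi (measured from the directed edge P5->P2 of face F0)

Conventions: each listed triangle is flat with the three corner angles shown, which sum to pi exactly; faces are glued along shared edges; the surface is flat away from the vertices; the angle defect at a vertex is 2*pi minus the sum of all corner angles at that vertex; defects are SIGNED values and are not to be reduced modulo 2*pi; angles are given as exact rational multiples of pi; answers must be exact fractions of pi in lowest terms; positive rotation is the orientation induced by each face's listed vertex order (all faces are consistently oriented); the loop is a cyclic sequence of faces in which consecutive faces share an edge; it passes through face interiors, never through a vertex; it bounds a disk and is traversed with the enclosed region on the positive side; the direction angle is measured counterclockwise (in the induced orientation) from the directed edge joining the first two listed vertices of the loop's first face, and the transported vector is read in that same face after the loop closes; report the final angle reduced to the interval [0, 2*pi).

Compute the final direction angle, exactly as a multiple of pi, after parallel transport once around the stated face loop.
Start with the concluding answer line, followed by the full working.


Answer: final direction angle = (7/4)*pi

enclosed vertex P5: corner angles sum to (35/12)*pi, defect = 2*pi - (35/12)*pi = (-11/12)*pi
the final direction is the initial angle plus the enclosed defects, taken mod 2*pi in the induced orientation
final angle = (2/3)*pi - (11/12)*pi = (7/4)*pi (mod 2*pi)


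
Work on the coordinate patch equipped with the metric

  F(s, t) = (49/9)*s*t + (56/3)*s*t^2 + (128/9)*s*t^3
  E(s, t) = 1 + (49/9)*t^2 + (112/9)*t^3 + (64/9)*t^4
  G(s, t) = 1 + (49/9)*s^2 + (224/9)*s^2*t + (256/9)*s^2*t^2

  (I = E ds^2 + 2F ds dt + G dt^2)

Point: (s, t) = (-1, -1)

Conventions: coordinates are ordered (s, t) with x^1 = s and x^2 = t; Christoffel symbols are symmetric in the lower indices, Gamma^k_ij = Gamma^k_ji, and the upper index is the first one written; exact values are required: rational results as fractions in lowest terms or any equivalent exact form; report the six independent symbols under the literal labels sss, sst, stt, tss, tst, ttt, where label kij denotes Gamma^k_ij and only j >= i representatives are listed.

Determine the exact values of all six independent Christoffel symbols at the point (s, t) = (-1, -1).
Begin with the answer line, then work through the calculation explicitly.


Answer: Gamma_sss = 0, Gamma_sst = -9/91, Gamma_stt = -16/91, Gamma_tss = 0, Gamma_tst = -81/91, Gamma_ttt = -144/91

E = 10/9, F = 1, G = 10 at the point
E_s = 0, E_t = -2, F_s = -1, F_t = -97/9, G_s = -18, G_t = -32
EG - F^2 = 91/9;  g^inv = (9/91) * [[10, -1], [-1, 10/9]]
first-kind symbols [ij,l] = (1/2)(d_i g_jl + d_j g_il - d_l g_ij): [ss,s] = E_s/2 = 0, [ss,t] = F_s - E_t/2 = 0, [st,s] = E_t/2 = -1, [st,t] = G_s/2 = -9, [tt,s] = F_t - G_s/2 = -16/9, [tt,t] = G_t/2 = -16
Gamma^s_ij = (G*[ij,s] - F*[ij,t])/(EG - F^2), Gamma^t_ij = (E*[ij,t] - F*[ij,s])/(EG - F^2)


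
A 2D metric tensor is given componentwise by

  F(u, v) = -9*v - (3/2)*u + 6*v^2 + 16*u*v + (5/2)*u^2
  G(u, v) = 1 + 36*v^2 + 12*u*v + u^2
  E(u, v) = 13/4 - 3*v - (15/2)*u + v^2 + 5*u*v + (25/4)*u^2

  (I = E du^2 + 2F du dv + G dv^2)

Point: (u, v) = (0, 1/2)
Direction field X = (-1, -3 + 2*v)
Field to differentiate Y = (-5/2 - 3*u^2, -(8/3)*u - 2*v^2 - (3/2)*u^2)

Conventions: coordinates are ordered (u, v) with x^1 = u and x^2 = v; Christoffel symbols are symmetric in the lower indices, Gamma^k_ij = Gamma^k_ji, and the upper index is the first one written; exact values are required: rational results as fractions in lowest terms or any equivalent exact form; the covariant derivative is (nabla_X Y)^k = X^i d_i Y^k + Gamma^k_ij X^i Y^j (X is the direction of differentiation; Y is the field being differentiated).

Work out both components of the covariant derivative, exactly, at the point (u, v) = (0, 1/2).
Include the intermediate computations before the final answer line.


E = 2, F = -3, G = 10 at the point
E_u = -5, E_v = -2, F_u = 13/2, F_v = -3, G_u = 6, G_v = 36
EG - F^2 = 11;  g^inv = (1/11) * [[10, 3], [3, 2]]
first-kind symbols [ij,l] = (1/2)(d_i g_jl + d_j g_il - d_l g_ij): [uu,u] = E_u/2 = -5/2, [uu,v] = F_u - E_v/2 = 15/2, [uv,u] = E_v/2 = -1, [uv,v] = G_u/2 = 3, [vv,u] = F_v - G_u/2 = -6, [vv,v] = G_v/2 = 18
Gamma^u_ij = (G*[ij,u] - F*[ij,v])/(EG - F^2), Gamma^v_ij = (E*[ij,v] - F*[ij,u])/(EG - F^2)
Gamma_uuu = -5/22, Gamma_uuv = -1/11, Gamma_uvv = -6/11, Gamma_vuu = 15/22, Gamma_vuv = 3/11, Gamma_vvv = 18/11
X = (-1, -2), Y = (-5/2, -1/2) at the point

Answer: (nabla_X Y)^u = -71/44, (nabla_X Y)^v = 1519/132


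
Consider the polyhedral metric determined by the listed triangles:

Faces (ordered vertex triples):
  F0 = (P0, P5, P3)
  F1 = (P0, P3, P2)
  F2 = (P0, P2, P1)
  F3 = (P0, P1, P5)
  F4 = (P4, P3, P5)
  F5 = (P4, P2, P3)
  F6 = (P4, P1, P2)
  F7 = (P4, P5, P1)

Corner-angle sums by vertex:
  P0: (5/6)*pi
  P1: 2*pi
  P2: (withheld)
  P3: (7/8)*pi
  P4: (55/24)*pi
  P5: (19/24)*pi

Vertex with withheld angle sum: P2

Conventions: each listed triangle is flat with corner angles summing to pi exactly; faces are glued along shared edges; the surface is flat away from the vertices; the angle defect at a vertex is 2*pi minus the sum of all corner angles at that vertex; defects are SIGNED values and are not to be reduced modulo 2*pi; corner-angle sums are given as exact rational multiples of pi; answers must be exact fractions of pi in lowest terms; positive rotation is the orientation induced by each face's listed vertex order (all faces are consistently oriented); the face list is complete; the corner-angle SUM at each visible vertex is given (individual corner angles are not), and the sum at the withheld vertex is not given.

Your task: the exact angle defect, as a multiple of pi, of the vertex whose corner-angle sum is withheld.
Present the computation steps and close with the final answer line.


V = 6, E = 12, F = 8; chi = V - E + F = 2
Gauss-Bonnet: total defect = 2*pi*chi = 4*pi; visible defects sum to (77/24)*pi

Answer: defect(P2) = (19/24)*pi


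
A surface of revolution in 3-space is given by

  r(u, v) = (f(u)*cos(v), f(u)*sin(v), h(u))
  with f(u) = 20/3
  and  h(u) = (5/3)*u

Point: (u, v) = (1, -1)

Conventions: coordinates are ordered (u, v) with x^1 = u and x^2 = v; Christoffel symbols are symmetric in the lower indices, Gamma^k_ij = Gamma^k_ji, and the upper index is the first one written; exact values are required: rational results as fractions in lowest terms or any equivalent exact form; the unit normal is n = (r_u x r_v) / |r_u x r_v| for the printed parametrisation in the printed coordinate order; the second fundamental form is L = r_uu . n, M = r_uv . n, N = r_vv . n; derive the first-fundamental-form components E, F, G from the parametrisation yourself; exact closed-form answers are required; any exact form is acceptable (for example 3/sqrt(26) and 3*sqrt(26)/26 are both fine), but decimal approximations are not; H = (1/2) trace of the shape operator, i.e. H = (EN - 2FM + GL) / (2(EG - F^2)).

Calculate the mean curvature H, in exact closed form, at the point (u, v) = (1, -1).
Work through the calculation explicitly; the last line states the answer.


f = 20/3, f' = 0, f'' = 0, h' = 5/3, h'' = 0
E = 25/9, F = 0, G = 400/9; answer radicand W^2 = 25/9
unnormalised second-form numerators: l = 0, m = 0, n = 100/9; L = l/sqrt(25/9), and similarly M = m/sqrt(W^2), N = n/sqrt(W^2)
H = (E*n - 2*F*m + G*l) / (2*(EG - F^2)*sqrt(W^2)); E*n - 2*F*m + G*l = 2500/81, EG - F^2 = 10000/81, so H = (1/8)/sqrt(25/9)

Answer: H = 3/40


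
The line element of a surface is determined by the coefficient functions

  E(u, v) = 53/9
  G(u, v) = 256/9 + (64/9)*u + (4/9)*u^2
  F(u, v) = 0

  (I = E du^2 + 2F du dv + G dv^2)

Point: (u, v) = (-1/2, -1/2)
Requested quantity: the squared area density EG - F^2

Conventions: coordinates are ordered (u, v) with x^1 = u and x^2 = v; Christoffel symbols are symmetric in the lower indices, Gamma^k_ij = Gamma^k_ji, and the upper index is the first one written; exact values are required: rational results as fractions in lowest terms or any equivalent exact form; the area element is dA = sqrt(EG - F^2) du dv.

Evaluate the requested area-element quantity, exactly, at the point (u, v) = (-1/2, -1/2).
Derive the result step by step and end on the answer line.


E = 53/9, F = 0, G = 25; EG - F^2 = 1325/9

Answer: EG - F^2 = 1325/9


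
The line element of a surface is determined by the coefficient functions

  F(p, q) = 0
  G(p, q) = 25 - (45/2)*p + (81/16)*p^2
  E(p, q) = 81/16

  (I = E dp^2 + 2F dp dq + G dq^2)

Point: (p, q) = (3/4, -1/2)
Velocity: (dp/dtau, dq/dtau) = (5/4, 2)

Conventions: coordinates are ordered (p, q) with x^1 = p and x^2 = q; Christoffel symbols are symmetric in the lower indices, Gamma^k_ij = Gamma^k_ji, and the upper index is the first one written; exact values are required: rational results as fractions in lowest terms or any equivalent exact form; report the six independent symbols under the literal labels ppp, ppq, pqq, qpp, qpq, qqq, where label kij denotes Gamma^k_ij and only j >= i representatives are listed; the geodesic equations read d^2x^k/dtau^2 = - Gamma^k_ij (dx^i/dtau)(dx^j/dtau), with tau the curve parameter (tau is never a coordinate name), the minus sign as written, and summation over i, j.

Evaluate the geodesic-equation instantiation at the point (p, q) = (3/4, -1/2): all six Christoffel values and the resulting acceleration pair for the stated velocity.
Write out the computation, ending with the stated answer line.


E = 81/16, F = 0, G = 2809/256 at the point
E_p = 0, E_q = 0, F_p = 0, F_q = 0, G_p = -477/32, G_q = 0
EG - F^2 = 227529/4096;  g^inv = (4096/227529) * [[2809/256, 0], [0, 81/16]]
first-kind symbols [ij,l] = (1/2)(d_i g_jl + d_j g_il - d_l g_ij): [pp,p] = E_p/2 = 0, [pp,q] = F_p - E_q/2 = 0, [pq,p] = E_q/2 = 0, [pq,q] = G_p/2 = -477/64, [qq,p] = F_q - G_p/2 = 477/64, [qq,q] = G_q/2 = 0
Gamma^p_ij = (G*[ij,p] - F*[ij,q])/(EG - F^2), Gamma^q_ij = (E*[ij,q] - F*[ij,p])/(EG - F^2)
Gamma_ppp = 0, Gamma_ppq = 0, Gamma_pqq = 53/36, Gamma_qpp = 0, Gamma_qpq = -36/53, Gamma_qqq = 0
d^2p/dtau^2 = -(Gamma_ppp*(5/4)^2 + 2*Gamma_ppq*(5/4)*(2) + Gamma_pqq*(2)^2) = -53/9
d^2q/dtau^2 = -(Gamma_qpp*(5/4)^2 + 2*Gamma_qpq*(5/4)*(2) + Gamma_qqq*(2)^2) = 180/53

Answer: Gamma_ppp = 0, Gamma_ppq = 0, Gamma_pqq = 53/36, Gamma_qpp = 0, Gamma_qpq = -36/53, Gamma_qqq = 0; accelerations (d^2p/dtau^2, d^2q/dtau^2) = (-53/9, 180/53)


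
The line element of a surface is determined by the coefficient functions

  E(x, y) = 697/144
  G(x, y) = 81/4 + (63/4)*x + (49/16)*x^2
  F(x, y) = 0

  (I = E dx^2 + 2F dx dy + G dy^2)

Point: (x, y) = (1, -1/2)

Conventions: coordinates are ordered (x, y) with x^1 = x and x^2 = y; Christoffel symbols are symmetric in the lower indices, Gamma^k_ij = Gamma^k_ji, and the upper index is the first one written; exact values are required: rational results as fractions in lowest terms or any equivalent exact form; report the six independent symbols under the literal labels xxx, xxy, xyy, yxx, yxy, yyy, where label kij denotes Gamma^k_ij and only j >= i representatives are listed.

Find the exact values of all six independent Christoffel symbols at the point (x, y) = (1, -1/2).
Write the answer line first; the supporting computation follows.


Answer: Gamma_xxx = 0, Gamma_xxy = 0, Gamma_xyy = -1575/697, Gamma_yxx = 0, Gamma_yxy = 7/25, Gamma_yyy = 0

E = 697/144, F = 0, G = 625/16 at the point
E_x = 0, E_y = 0, F_x = 0, F_y = 0, G_x = 175/8, G_y = 0
EG - F^2 = 435625/2304;  g^inv = (2304/435625) * [[625/16, 0], [0, 697/144]]
first-kind symbols [ij,l] = (1/2)(d_i g_jl + d_j g_il - d_l g_ij): [xx,x] = E_x/2 = 0, [xx,y] = F_x - E_y/2 = 0, [xy,x] = E_y/2 = 0, [xy,y] = G_x/2 = 175/16, [yy,x] = F_y - G_x/2 = -175/16, [yy,y] = G_y/2 = 0
Gamma^x_ij = (G*[ij,x] - F*[ij,y])/(EG - F^2), Gamma^y_ij = (E*[ij,y] - F*[ij,x])/(EG - F^2)


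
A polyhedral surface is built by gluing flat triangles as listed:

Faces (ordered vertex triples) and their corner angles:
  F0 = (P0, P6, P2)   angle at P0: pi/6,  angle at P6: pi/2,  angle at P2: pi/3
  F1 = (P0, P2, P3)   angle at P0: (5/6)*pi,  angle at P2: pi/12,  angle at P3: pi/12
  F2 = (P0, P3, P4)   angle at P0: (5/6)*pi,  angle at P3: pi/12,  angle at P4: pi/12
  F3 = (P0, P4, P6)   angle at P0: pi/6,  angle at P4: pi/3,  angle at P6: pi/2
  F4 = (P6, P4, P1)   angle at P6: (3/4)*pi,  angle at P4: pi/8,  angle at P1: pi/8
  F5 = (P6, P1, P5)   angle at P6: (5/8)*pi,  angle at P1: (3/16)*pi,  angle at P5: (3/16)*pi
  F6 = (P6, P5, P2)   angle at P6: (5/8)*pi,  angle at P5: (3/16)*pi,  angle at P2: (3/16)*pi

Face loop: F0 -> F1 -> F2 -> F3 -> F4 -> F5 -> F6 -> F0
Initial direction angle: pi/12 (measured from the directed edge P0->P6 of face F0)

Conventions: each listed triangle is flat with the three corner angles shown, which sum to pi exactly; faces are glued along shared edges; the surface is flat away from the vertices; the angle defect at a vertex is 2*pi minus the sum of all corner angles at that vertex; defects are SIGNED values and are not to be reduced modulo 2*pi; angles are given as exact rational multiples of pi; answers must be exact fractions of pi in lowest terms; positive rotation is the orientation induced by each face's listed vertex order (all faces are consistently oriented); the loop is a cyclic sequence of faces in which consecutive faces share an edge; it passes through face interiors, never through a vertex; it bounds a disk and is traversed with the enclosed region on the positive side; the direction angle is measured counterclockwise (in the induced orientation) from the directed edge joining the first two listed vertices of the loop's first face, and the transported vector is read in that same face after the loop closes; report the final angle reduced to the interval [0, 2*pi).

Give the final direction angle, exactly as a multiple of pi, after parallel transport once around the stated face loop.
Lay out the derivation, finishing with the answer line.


enclosed vertex P0: corner angles sum to 2*pi, defect = 2*pi - 2*pi = 0
enclosed vertex P6: corner angles sum to 3*pi, defect = 2*pi - 3*pi = -pi
holonomy = initial angle + sum of enclosed defects (mod 2*pi), positive in the induced orientation
final angle = pi/12 - pi = (13/12)*pi (mod 2*pi)

Answer: final direction angle = (13/12)*pi


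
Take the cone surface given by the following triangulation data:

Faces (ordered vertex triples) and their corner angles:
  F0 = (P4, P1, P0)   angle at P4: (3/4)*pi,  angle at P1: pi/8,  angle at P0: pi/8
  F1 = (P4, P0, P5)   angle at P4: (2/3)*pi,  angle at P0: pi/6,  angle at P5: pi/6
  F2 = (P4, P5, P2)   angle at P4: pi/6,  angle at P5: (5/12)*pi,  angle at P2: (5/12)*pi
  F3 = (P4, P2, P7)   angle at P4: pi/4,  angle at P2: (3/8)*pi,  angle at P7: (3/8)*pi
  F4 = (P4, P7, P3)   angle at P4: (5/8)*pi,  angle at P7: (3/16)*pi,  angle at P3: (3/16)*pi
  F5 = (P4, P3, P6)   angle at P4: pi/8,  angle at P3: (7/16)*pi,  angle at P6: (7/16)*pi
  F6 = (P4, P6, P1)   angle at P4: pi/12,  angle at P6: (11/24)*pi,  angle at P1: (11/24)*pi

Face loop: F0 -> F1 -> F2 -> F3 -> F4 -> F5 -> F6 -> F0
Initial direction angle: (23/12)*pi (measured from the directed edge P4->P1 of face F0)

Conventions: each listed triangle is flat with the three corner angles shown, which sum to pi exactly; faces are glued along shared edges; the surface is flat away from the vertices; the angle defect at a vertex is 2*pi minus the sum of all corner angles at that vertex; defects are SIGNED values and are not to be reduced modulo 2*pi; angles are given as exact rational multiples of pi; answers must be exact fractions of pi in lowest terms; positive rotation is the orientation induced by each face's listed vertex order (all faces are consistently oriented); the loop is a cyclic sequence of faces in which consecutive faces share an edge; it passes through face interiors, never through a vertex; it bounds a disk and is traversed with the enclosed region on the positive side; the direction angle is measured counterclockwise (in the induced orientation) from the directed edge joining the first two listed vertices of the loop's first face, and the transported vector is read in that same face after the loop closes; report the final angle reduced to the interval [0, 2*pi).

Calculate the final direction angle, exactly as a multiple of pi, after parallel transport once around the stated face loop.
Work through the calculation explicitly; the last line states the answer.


enclosed vertex P4: corner angles sum to (8/3)*pi, defect = 2*pi - (8/3)*pi = (-2/3)*pi
by Gauss-Bonnet the loop rotates the vector by the enclosed defect sum (positive orientation, mod 2*pi)
final angle = (23/12)*pi - (2/3)*pi = (5/4)*pi (mod 2*pi)

Answer: final direction angle = (5/4)*pi


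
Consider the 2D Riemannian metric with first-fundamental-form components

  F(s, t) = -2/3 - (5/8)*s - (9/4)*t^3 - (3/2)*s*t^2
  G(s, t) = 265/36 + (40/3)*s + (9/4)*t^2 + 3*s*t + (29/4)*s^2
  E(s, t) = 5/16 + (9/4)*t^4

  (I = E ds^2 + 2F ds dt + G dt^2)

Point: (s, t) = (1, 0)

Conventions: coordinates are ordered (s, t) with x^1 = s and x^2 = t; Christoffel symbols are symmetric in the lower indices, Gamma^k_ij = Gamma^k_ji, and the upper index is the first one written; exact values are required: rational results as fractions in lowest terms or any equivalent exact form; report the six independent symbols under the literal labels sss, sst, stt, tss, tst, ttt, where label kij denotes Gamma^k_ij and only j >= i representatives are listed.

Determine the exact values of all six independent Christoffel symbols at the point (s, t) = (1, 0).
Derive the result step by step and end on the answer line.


E = 5/16, F = -31/24, G = 503/18 at the point
E_s = 0, E_t = 0, F_s = -5/8, F_t = 0, G_s = 167/6, G_t = 3
EG - F^2 = 4069/576;  g^inv = (576/4069) * [[503/18, 31/24], [31/24, 5/16]]
first-kind symbols [ij,l] = (1/2)(d_i g_jl + d_j g_il - d_l g_ij): [ss,s] = E_s/2 = 0, [ss,t] = F_s - E_t/2 = -5/8, [st,s] = E_t/2 = 0, [st,t] = G_s/2 = 167/12, [tt,s] = F_t - G_s/2 = -167/12, [tt,t] = G_t/2 = 3/2
Gamma^s_ij = (G*[ij,s] - F*[ij,t])/(EG - F^2), Gamma^t_ij = (E*[ij,t] - F*[ij,s])/(EG - F^2)

Answer: Gamma_sss = -465/4069, Gamma_sst = 10354/4069, Gamma_stt = -668660/12207, Gamma_tss = -225/8138, Gamma_tst = 2505/4069, Gamma_ttt = -10084/4069


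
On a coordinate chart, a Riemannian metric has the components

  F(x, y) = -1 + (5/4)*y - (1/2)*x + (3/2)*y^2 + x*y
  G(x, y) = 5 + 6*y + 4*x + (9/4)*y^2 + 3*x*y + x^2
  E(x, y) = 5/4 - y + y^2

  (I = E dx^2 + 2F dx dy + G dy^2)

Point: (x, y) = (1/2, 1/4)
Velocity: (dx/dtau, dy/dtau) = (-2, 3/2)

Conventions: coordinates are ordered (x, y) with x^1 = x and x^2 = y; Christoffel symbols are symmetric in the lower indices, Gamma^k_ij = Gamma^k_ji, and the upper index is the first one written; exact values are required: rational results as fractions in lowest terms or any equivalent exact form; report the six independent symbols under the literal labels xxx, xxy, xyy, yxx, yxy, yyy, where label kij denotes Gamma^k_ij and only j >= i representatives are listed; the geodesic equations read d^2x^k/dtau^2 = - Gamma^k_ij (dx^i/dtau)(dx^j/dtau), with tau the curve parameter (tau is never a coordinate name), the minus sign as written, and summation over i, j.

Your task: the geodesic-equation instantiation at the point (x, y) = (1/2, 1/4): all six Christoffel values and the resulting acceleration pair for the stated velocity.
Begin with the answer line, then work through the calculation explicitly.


Answer: Gamma_xxx = 0, Gamma_xxy = -16/597, Gamma_xyy = -8/199, Gamma_yxx = 0, Gamma_yxy = 184/597, Gamma_yyy = 92/199; accelerations (d^2x/dtau^2, d^2y/dtau^2) = (-14/199, 161/199)

E = 17/16, F = -23/32, G = 593/64 at the point
E_x = 0, E_y = -1/2, F_x = -1/4, F_y = 5/2, G_x = 23/4, G_y = 69/8
EG - F^2 = 597/64;  g^inv = (64/597) * [[593/64, 23/32], [23/32, 17/16]]
first-kind symbols [ij,l] = (1/2)(d_i g_jl + d_j g_il - d_l g_ij): [xx,x] = E_x/2 = 0, [xx,y] = F_x - E_y/2 = 0, [xy,x] = E_y/2 = -1/4, [xy,y] = G_x/2 = 23/8, [yy,x] = F_y - G_x/2 = -3/8, [yy,y] = G_y/2 = 69/16
Gamma^x_ij = (G*[ij,x] - F*[ij,y])/(EG - F^2), Gamma^y_ij = (E*[ij,y] - F*[ij,x])/(EG - F^2)
Gamma_xxx = 0, Gamma_xxy = -16/597, Gamma_xyy = -8/199, Gamma_yxx = 0, Gamma_yxy = 184/597, Gamma_yyy = 92/199
d^2x/dtau^2 = -(Gamma_xxx*(-2)^2 + 2*Gamma_xxy*(-2)*(3/2) + Gamma_xyy*(3/2)^2) = -14/199
d^2y/dtau^2 = -(Gamma_yxx*(-2)^2 + 2*Gamma_yxy*(-2)*(3/2) + Gamma_yyy*(3/2)^2) = 161/199


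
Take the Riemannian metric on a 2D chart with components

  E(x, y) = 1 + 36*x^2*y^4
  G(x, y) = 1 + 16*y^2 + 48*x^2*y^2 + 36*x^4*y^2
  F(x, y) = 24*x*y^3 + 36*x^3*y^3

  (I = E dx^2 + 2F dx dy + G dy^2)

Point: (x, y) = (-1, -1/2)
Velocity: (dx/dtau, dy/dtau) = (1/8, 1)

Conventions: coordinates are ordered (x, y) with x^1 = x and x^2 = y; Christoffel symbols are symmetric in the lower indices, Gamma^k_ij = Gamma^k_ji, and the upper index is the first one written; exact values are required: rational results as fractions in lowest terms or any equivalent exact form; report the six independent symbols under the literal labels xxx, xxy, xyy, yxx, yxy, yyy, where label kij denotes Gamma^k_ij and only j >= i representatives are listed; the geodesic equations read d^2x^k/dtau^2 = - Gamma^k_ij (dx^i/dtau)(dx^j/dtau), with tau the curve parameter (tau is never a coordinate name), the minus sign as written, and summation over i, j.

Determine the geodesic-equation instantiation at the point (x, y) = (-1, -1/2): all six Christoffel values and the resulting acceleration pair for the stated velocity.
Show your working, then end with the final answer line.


E = 13/4, F = 15/2, G = 26 at the point
E_x = -9/2, E_y = -18, F_x = -33/2, F_y = -45, G_x = -60, G_y = -100
EG - F^2 = 113/4;  g^inv = (4/113) * [[26, -15/2], [-15/2, 13/4]]
first-kind symbols [ij,l] = (1/2)(d_i g_jl + d_j g_il - d_l g_ij): [xx,x] = E_x/2 = -9/4, [xx,y] = F_x - E_y/2 = -15/2, [xy,x] = E_y/2 = -9, [xy,y] = G_x/2 = -30, [yy,x] = F_y - G_x/2 = -15, [yy,y] = G_y/2 = -50
Gamma^x_ij = (G*[ij,x] - F*[ij,y])/(EG - F^2), Gamma^y_ij = (E*[ij,y] - F*[ij,x])/(EG - F^2)
Gamma_xxx = -9/113, Gamma_xxy = -36/113, Gamma_xyy = -60/113, Gamma_yxx = -30/113, Gamma_yxy = -120/113, Gamma_yyy = -200/113
d^2x/dtau^2 = -(Gamma_xxx*(1/8)^2 + 2*Gamma_xxy*(1/8)*(1) + Gamma_xyy*(1)^2) = 4425/7232
d^2y/dtau^2 = -(Gamma_yxx*(1/8)^2 + 2*Gamma_yxy*(1/8)*(1) + Gamma_yyy*(1)^2) = 7375/3616

Answer: Gamma_xxx = -9/113, Gamma_xxy = -36/113, Gamma_xyy = -60/113, Gamma_yxx = -30/113, Gamma_yxy = -120/113, Gamma_yyy = -200/113; accelerations (d^2x/dtau^2, d^2y/dtau^2) = (4425/7232, 7375/3616)


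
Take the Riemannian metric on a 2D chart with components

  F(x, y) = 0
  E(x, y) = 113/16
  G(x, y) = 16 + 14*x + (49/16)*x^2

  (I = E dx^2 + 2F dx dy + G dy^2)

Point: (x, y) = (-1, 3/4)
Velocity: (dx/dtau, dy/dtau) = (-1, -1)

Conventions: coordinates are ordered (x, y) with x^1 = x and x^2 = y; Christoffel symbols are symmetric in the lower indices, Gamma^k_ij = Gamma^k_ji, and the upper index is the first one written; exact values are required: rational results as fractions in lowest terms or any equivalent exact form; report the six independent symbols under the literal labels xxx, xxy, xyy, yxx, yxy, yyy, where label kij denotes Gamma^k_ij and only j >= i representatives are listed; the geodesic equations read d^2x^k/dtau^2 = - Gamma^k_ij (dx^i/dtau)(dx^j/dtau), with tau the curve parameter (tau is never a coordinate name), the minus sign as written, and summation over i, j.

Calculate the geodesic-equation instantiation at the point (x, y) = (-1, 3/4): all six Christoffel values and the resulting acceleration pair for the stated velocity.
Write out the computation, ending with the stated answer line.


E = 113/16, F = 0, G = 81/16 at the point
E_x = 0, E_y = 0, F_x = 0, F_y = 0, G_x = 63/8, G_y = 0
EG - F^2 = 9153/256;  g^inv = (256/9153) * [[81/16, 0], [0, 113/16]]
first-kind symbols [ij,l] = (1/2)(d_i g_jl + d_j g_il - d_l g_ij): [xx,x] = E_x/2 = 0, [xx,y] = F_x - E_y/2 = 0, [xy,x] = E_y/2 = 0, [xy,y] = G_x/2 = 63/16, [yy,x] = F_y - G_x/2 = -63/16, [yy,y] = G_y/2 = 0
Gamma^x_ij = (G*[ij,x] - F*[ij,y])/(EG - F^2), Gamma^y_ij = (E*[ij,y] - F*[ij,x])/(EG - F^2)
Gamma_xxx = 0, Gamma_xxy = 0, Gamma_xyy = -63/113, Gamma_yxx = 0, Gamma_yxy = 7/9, Gamma_yyy = 0
d^2x/dtau^2 = -(Gamma_xxx*(-1)^2 + 2*Gamma_xxy*(-1)*(-1) + Gamma_xyy*(-1)^2) = 63/113
d^2y/dtau^2 = -(Gamma_yxx*(-1)^2 + 2*Gamma_yxy*(-1)*(-1) + Gamma_yyy*(-1)^2) = -14/9

Answer: Gamma_xxx = 0, Gamma_xxy = 0, Gamma_xyy = -63/113, Gamma_yxx = 0, Gamma_yxy = 7/9, Gamma_yyy = 0; accelerations (d^2x/dtau^2, d^2y/dtau^2) = (63/113, -14/9)


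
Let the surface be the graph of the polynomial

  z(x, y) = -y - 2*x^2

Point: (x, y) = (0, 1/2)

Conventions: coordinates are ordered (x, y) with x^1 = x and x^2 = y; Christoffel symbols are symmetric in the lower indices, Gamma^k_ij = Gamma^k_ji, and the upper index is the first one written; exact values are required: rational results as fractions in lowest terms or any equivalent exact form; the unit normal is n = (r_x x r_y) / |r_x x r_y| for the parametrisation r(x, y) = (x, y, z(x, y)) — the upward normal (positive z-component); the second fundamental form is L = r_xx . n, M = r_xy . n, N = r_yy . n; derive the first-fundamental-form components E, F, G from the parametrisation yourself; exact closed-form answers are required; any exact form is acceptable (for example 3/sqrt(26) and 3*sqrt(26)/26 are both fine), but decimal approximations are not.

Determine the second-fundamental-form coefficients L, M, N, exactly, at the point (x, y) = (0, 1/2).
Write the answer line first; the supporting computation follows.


Answer: L = -2*sqrt(2), M = 0, N = 0

z_x = 0, z_y = -1, z_xx = -4, z_xy = 0, z_yy = 0
E = 1, F = 0, G = 2; answer radicand W^2 = 2
unnormalised second-form numerators: l = -4, m = 0, n = 0; L = l/sqrt(2), and similarly M = m/sqrt(W^2), N = n/sqrt(W^2)


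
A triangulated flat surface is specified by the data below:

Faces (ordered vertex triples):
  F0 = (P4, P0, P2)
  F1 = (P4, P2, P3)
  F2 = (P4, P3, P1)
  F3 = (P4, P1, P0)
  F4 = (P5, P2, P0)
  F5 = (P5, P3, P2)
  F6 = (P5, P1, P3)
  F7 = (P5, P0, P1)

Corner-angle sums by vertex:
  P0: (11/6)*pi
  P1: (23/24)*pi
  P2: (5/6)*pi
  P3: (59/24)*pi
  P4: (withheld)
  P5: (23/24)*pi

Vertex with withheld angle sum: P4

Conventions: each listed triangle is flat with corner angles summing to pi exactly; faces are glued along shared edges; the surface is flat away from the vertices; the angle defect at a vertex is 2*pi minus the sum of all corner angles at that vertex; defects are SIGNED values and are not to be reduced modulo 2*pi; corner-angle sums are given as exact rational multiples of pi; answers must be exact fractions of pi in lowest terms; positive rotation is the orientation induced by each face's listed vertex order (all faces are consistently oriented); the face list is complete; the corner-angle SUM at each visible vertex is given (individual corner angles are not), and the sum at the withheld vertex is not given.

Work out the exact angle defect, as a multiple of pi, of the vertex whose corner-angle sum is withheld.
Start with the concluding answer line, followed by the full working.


Answer: defect(P4) = (25/24)*pi

V = 6, E = 12, F = 8; chi = V - E + F = 2
Gauss-Bonnet: total defect = 2*pi*chi = 4*pi; visible defects sum to (71/24)*pi


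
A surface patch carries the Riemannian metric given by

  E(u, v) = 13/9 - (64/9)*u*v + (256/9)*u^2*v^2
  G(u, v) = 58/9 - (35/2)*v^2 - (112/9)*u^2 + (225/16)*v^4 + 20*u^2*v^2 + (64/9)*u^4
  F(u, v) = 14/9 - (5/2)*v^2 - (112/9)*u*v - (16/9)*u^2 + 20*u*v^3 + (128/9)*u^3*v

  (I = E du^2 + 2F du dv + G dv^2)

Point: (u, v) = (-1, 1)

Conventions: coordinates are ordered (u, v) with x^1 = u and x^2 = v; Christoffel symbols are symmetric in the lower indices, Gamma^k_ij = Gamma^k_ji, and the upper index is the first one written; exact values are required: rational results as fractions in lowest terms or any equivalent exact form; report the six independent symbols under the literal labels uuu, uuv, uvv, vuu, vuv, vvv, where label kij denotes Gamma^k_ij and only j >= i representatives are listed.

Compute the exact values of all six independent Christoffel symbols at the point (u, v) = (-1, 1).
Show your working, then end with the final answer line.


E = 37, F = -49/2, G = 2545/144 at the point
E_u = -64, E_v = 64, F_u = 484/9, F_v = -601/9, G_u = -392/9, G_v = 245/4
EG - F^2 = 7729/144;  g^inv = (144/7729) * [[2545/144, 49/2], [49/2, 37]]
first-kind symbols [ij,l] = (1/2)(d_i g_jl + d_j g_il - d_l g_ij): [uu,u] = E_u/2 = -32, [uu,v] = F_u - E_v/2 = 196/9, [uv,u] = E_v/2 = 32, [uv,v] = G_u/2 = -196/9, [vv,u] = F_v - G_u/2 = -45, [vv,v] = G_v/2 = 245/8
Gamma^u_ij = (G*[ij,u] - F*[ij,v])/(EG - F^2), Gamma^v_ij = (E*[ij,v] - F*[ij,u])/(EG - F^2)

Answer: Gamma_uuu = -4608/7729, Gamma_uuv = 4608/7729, Gamma_uvv = -6480/7729, Gamma_vuu = 3136/7729, Gamma_vuv = -3136/7729, Gamma_vvv = 4410/7729


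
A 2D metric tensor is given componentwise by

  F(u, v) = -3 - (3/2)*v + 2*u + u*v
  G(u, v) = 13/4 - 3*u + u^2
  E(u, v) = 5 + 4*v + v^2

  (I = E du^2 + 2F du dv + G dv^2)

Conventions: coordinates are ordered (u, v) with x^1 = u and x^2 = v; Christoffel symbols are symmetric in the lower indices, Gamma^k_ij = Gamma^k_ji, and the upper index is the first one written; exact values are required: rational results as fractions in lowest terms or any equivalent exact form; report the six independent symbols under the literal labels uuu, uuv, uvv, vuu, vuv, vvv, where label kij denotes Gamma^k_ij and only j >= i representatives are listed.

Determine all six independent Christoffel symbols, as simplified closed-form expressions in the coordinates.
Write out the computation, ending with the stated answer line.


E = 5 + 4*v + v^2; F = -3 - (3/2)*v + 2*u + u*v; G = 13/4 - 3*u + u^2
Gamma^k_ij = (1/2) g^{kl} (d_i g_jl + d_j g_il - d_l g_ij), with g^inv = (1/(EG-F^2)) [[G, -F], [-F, E]]
first partials: E_u = 0, E_v = 4 + 2*v, F_u = 2 + v, F_v = -3/2 + u, G_u = -3 + 2*u, G_v = 0
D = EG - F^2 = 29/4 + 4*v - 3*u + v^2 + u^2
expanded: Gamma^u_uu = (G E_u - 2F F_u + F E_v)/(2D), Gamma^u_uv = (G E_v - F G_u)/(2D), Gamma^u_vv = (2G F_v - G G_u - F G_v)/(2D), Gamma^v_uu = (2E F_u - E E_v - F E_u)/(2D), Gamma^v_uv = (E G_u - F E_v)/(2D), Gamma^v_vv = (E G_v - 2F F_v + F G_u)/(2D); substitute and cancel common factors

Answer: Gamma_uuu = 0, Gamma_uuv = (4*v + 8)/(4*u^2 - 12*u + 4*v^2 + 16*v + 29), Gamma_uvv = 0, Gamma_vuu = 0, Gamma_vuv = (4*u - 6)/(4*u^2 - 12*u + 4*v^2 + 16*v + 29), Gamma_vvv = 0


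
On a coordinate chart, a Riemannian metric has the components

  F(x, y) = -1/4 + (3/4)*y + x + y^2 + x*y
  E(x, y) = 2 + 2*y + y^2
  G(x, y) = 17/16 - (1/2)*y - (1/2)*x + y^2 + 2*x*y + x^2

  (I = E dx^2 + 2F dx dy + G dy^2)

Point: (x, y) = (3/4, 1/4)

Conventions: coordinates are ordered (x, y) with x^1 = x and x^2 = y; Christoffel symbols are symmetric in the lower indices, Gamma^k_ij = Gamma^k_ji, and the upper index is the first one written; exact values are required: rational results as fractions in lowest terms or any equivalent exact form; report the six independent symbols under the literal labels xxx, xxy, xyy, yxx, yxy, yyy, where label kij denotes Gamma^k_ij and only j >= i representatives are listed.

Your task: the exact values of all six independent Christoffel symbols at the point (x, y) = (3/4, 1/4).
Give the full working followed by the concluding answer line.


E = 41/16, F = 15/16, G = 25/16 at the point
E_x = 0, E_y = 5/2, F_x = 5/4, F_y = 2, G_x = 3/2, G_y = 3/2
EG - F^2 = 25/8;  g^inv = (8/25) * [[25/16, -15/16], [-15/16, 41/16]]
first-kind symbols [ij,l] = (1/2)(d_i g_jl + d_j g_il - d_l g_ij): [xx,x] = E_x/2 = 0, [xx,y] = F_x - E_y/2 = 0, [xy,x] = E_y/2 = 5/4, [xy,y] = G_x/2 = 3/4, [yy,x] = F_y - G_x/2 = 5/4, [yy,y] = G_y/2 = 3/4
Gamma^x_ij = (G*[ij,x] - F*[ij,y])/(EG - F^2), Gamma^y_ij = (E*[ij,y] - F*[ij,x])/(EG - F^2)

Answer: Gamma_xxx = 0, Gamma_xxy = 2/5, Gamma_xyy = 2/5, Gamma_yxx = 0, Gamma_yxy = 6/25, Gamma_yyy = 6/25


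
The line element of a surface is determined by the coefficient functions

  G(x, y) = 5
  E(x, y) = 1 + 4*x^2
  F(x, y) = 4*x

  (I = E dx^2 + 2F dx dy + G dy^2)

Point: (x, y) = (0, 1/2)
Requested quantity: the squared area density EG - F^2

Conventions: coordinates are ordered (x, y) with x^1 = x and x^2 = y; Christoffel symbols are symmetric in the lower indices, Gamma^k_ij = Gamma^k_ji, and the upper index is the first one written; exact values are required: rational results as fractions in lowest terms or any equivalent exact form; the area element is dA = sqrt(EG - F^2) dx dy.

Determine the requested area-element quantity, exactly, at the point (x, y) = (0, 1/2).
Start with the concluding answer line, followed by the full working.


Answer: EG - F^2 = 5

E = 1, F = 0, G = 5; EG - F^2 = 5
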